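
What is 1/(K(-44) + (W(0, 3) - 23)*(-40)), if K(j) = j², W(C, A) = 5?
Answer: 1/2656 ≈ 0.00037651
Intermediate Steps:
1/(K(-44) + (W(0, 3) - 23)*(-40)) = 1/((-44)² + (5 - 23)*(-40)) = 1/(1936 - 18*(-40)) = 1/(1936 + 720) = 1/2656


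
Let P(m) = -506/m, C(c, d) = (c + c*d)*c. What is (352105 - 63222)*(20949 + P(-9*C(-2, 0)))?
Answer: 109005666805/18 ≈ 6.0559e+9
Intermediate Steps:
C(c, d) = c*(c + c*d)
(352105 - 63222)*(20949 + P(-9*C(-2, 0))) = (352105 - 63222)*(20949 - 506*(-1/(36*(1 + 0)))) = 288883*(20949 - 506/((-36))) = 288883*(20949 - 506/((-9*4))) = 288883*(20949 - 506/(-36)) = 288883*(20949 - 506*(-1/36)) = 288883*(20949 + 253/18) = 288883*(377335/18) = 109005666805/18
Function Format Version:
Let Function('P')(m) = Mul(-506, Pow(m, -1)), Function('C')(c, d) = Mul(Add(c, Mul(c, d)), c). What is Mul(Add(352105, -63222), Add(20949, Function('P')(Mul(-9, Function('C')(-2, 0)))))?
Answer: Rational(109005666805, 18) ≈ 6.0559e+9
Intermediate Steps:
Function('C')(c, d) = Mul(c, Add(c, Mul(c, d)))
Mul(Add(352105, -63222), Add(20949, Function('P')(Mul(-9, Function('C')(-2, 0))))) = Mul(Add(352105, -63222), Add(20949, Mul(-506, Pow(Mul(-9, Mul(Pow(-2, 2), Add(1, 0))), -1)))) = Mul(288883, Add(20949, Mul(-506, Pow(Mul(-9, Mul(4, 1)), -1)))) = Mul(288883, Add(20949, Mul(-506, Pow(Mul(-9, 4), -1)))) = Mul(288883, Add(20949, Mul(-506, Pow(-36, -1)))) = Mul(288883, Add(20949, Mul(-506, Rational(-1, 36)))) = Mul(288883, Add(20949, Rational(253, 18))) = Mul(288883, Rational(377335, 18)) = Rational(109005666805, 18)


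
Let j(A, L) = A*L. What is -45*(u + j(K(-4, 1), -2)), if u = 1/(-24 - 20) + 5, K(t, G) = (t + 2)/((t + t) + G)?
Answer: -61065/308 ≈ -198.26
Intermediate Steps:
K(t, G) = (2 + t)/(G + 2*t) (K(t, G) = (2 + t)/(2*t + G) = (2 + t)/(G + 2*t))
u = 219/44 (u = 1/(-44) + 5 = -1/44 + 5 = 219/44 ≈ 4.9773)
-45*(u + j(K(-4, 1), -2)) = -45*(219/44 + ((2 - 4)/(1 + 2*(-4)))*(-2)) = -45*(219/44 + (-2/(1 - 8))*(-2)) = -45*(219/44 + (-2/(-7))*(-2)) = -45*(219/44 - 1/7*(-2)*(-2)) = -45*(219/44 + (2/7)*(-2)) = -45*(219/44 - 4/7) = -45*1357/308 = -61065/308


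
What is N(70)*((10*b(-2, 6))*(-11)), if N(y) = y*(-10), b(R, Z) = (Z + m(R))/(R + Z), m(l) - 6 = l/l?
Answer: 250250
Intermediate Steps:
m(l) = 7 (m(l) = 6 + l/l = 6 + 1 = 7)
b(R, Z) = (7 + Z)/(R + Z) (b(R, Z) = (Z + 7)/(R + Z) = (7 + Z)/(R + Z))
N(y) = -10*y
N(70)*((10*b(-2, 6))*(-11)) = (-10*70)*((10*((7 + 6)/(-2 + 6)))*(-11)) = -700*10*(13/4)*(-11) = -22750*(-11) = -700*(-715/2) = 250250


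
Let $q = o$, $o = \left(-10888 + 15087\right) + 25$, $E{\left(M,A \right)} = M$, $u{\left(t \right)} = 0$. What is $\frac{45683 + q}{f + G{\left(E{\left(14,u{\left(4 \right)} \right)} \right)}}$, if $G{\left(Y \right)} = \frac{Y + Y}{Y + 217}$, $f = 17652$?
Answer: $\frac{1646931}{582520} \approx 2.8273$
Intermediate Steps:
$G{\left(Y \right)} = \frac{2 Y}{217 + Y}$
$o = 4224$ ($o = 4199 + 25 = 4224$)
$q = 4224$
$\frac{45683 + q}{f + G{\left(E{\left(14,u{\left(4 \right)} \right)} \right)}} = \frac{45683 + 4224}{17652 + 2 \cdot 14 \frac{1}{217 + 14}} = \frac{49907}{17652 + 2 \cdot 14 \cdot \frac{1}{231}} = \frac{49907}{17652 + \frac{4}{33}} = \frac{49907}{\frac{582520}{33}} = 49907 \cdot \frac{33}{582520} = \frac{1646931}{582520}$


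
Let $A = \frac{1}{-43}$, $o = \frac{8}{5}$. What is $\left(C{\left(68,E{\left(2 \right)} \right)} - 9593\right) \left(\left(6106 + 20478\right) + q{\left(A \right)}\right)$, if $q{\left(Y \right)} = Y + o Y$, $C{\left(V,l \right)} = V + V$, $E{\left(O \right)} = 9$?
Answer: $- \frac{54051927979}{215} \approx -2.514 \cdot 10^{8}$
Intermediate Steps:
$o = \frac{8}{5}$ ($o = 8 \cdot \frac{1}{5} = \frac{8}{5} \approx 1.6$)
$A = - \frac{1}{43} \approx -0.023256$
$C{\left(V,l \right)} = 2 V$
$q{\left(Y \right)} = \frac{13 Y}{5}$ ($q{\left(Y \right)} = Y + \frac{8 Y}{5} = \frac{13 Y}{5}$)
$\left(C{\left(68,E{\left(2 \right)} \right)} - 9593\right) \left(\left(6106 + 20478\right) + q{\left(A \right)}\right) = \left(2 \cdot 68 - 9593\right) \left(\left(6106 + 20478\right) + \frac{13}{5} \left(- \frac{1}{43}\right)\right) = \left(136 - 9593\right) \left(26584 - \frac{13}{215}\right) = \left(-9457\right) \frac{5715547}{215} = - \frac{54051927979}{215}$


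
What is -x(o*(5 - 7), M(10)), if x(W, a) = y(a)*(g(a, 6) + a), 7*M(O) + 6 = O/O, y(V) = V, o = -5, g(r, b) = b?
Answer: 185/49 ≈ 3.7755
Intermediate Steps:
M(O) = -5/7 (M(O) = -6/7 + (O/O)/7 = -6/7 + (1/7)*1 = -6/7 + 1/7 = -5/7)
x(W, a) = a*(6 + a)
-x(o*(5 - 7), M(10)) = -(-5)*(6 - 5/7)/7 = -(-5)*37/(7*7) = -1*(-185/49) = 185/49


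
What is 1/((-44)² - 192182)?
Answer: -1/190246 ≈ -5.2564e-6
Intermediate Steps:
1/((-44)² - 192182) = 1/(1936 - 192182) = 1/(-190246) = -1/190246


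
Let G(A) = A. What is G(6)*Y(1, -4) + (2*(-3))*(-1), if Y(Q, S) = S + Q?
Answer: -12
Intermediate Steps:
Y(Q, S) = Q + S
G(6)*Y(1, -4) + (2*(-3))*(-1) = 6*(1 - 4) + (2*(-3))*(-1) = 6*(-3) - 6*(-1) = -18 + 6 = -12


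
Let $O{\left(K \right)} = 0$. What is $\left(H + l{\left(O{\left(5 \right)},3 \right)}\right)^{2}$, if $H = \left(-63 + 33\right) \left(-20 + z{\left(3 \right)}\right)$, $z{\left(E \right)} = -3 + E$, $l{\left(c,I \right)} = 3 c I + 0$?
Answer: $360000$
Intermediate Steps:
$l{\left(c,I \right)} = 3 I c$ ($l{\left(c,I \right)} = 3 I c + 0 = 3 I c$)
$H = 600$ ($H = \left(-63 + 33\right) \left(-20 + \left(-3 + 3\right)\right) = - 30 \left(-20 + 0\right) = \left(-30\right) \left(-20\right) = 600$)
$\left(H + l{\left(O{\left(5 \right)},3 \right)}\right)^{2} = \left(600 + 3 \cdot 3 \cdot 0\right)^{2} = \left(600 + 0\right)^{2} = 600^{2} = 360000$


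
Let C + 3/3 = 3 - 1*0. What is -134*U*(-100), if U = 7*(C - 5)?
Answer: -281400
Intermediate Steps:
C = 2 (C = -1 + (3 - 1*0) = -1 + (3 + 0) = -1 + 3 = 2)
U = -21 (U = 7*(2 - 5) = 7*(-3) = -21)
-134*U*(-100) = -134*(-21)*(-100) = 2814*(-100) = -281400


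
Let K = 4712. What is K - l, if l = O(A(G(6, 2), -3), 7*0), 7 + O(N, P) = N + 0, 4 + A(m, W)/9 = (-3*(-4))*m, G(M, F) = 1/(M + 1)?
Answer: 33177/7 ≈ 4739.6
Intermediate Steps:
G(M, F) = 1/(1 + M)
A(m, W) = -36 + 108*m (A(m, W) = -36 + 9*((-3*(-4))*m) = -36 + 9*(12*m) = -36 + 108*m)
O(N, P) = -7 + N (O(N, P) = -7 + (N + 0) = -7 + N)
l = -193/7 (l = -7 + (-36 + 108/(1 + 6)) = -7 + (-36 + 108/7) = -7 - 144/7 = -193/7 ≈ -27.571)
K - l = 4712 - 1*(-193/7) = 4712 + 193/7 = 33177/7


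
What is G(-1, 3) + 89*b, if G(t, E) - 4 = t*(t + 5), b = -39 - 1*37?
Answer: -6764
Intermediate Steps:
b = -76 (b = -39 - 37 = -76)
G(t, E) = 4 + t*(5 + t) (G(t, E) = 4 + t*(t + 5) = 4 + t*(5 + t))
G(-1, 3) + 89*b = (4 + (-1)**2 + 5*(-1)) + 89*(-76) = (4 + 1 - 5) - 6764 = 0 - 6764 = -6764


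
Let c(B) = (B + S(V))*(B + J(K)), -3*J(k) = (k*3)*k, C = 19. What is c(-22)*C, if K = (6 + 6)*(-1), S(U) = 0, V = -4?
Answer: 69388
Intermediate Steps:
K = -12 (K = 12*(-1) = -12)
J(k) = -k**2 (J(k) = -k*3*k/3 = -3*k*k/3 = -k**2)
c(B) = B*(-144 + B) (c(B) = (B + 0)*(B - 1*(-12)**2) = B*(B - 1*144) = B*(B - 144) = B*(-144 + B))
c(-22)*C = -22*(-144 - 22)*19 = -22*(-166)*19 = 3652*19 = 69388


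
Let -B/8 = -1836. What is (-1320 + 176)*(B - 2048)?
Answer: -14460160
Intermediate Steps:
B = 14688 (B = -8*(-1836) = 14688)
(-1320 + 176)*(B - 2048) = (-1320 + 176)*(14688 - 2048) = -1144*12640 = -14460160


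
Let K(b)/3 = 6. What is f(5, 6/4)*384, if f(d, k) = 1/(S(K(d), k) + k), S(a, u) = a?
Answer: 256/13 ≈ 19.692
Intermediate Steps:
K(b) = 18 (K(b) = 3*6 = 18)
f(d, k) = 1/(18 + k)
f(5, 6/4)*384 = 384/(18 + 6/4) = 384/(18 + 6*(1/4)) = 384/(18 + 3/2) = 384/(39/2) = (2/39)*384 = 256/13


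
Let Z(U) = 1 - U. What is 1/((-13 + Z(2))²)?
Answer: 1/196 ≈ 0.0051020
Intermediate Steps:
1/((-13 + Z(2))²) = 1/((-13 + (1 - 1*2))²) = 1/((-13 + (1 - 2))²) = 1/((-13 - 1)²) = 1/((-14)²) = 1/196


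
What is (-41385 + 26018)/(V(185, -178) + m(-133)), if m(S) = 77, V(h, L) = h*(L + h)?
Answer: -15367/1372 ≈ -11.200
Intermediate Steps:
(-41385 + 26018)/(V(185, -178) + m(-133)) = (-41385 + 26018)/(185*(-178 + 185) + 77) = -15367/(185*7 + 77) = -15367/(1295 + 77) = -15367/1372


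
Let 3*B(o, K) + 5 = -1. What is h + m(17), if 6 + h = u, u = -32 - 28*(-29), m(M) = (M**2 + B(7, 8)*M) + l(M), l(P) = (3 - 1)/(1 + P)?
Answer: 9262/9 ≈ 1029.1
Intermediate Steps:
B(o, K) = -2 (B(o, K) = -5/3 + (1/3)*(-1) = -5/3 - 1/3 = -2)
l(P) = 2/(1 + P)
m(M) = M**2 - 2*M + 2/(1 + M) (m(M) = (M**2 - 2*M) + 2/(1 + M) = M**2 - 2*M + 2/(1 + M))
u = 780 (u = -32 + 812 = 780)
h = 774 (h = -6 + 780 = 774)
h + m(17) = 774 + (2 + 17*(1 + 17)*(-2 + 17))/(1 + 17) = 774 + (2 + 17*18*15)/18 = 774 + (2 + 4590)/18 = 774 + (1/18)*4592 = 774 + 2296/9 = 9262/9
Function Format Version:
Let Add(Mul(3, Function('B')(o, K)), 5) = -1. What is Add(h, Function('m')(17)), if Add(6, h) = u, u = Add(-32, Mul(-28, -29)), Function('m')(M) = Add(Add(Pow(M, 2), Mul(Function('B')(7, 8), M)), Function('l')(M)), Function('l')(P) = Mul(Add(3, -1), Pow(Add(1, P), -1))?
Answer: Rational(9262, 9) ≈ 1029.1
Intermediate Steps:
Function('B')(o, K) = -2 (Function('B')(o, K) = Add(Rational(-5, 3), Mul(Rational(1, 3), -1)) = Add(Rational(-5, 3), Rational(-1, 3)) = -2)
Function('l')(P) = Mul(2, Pow(Add(1, P), -1))
Function('m')(M) = Add(Pow(M, 2), Mul(-2, M), Mul(2, Pow(Add(1, M), -1))) (Function('m')(M) = Add(Add(Pow(M, 2), Mul(-2, M)), Mul(2, Pow(Add(1, M), -1))) = Add(Pow(M, 2), Mul(-2, M), Mul(2, Pow(Add(1, M), -1))))
u = 780 (u = Add(-32, 812) = 780)
h = 774 (h = Add(-6, 780) = 774)
Add(h, Function('m')(17)) = Add(774, Mul(Pow(Add(1, 17), -1), Add(2, Mul(17, Add(1, 17), Add(-2, 17))))) = Add(774, Mul(Pow(18, -1), Add(2, Mul(17, 18, 15)))) = Add(774, Mul(Rational(1, 18), Add(2, 4590))) = Add(774, Mul(Rational(1, 18), 4592)) = Add(774, Rational(2296, 9)) = Rational(9262, 9)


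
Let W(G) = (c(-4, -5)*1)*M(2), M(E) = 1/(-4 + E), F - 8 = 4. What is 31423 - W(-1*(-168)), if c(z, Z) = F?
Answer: 31429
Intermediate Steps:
F = 12 (F = 8 + 4 = 12)
c(z, Z) = 12
W(G) = -6 (W(G) = (12*1)/(-4 + 2) = 12/(-2) = 12*(-1/2) = -6)
31423 - W(-1*(-168)) = 31423 - 1*(-6) = 31423 + 6 = 31429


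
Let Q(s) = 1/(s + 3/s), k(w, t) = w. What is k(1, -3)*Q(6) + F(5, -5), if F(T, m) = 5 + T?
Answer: 132/13 ≈ 10.154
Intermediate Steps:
k(1, -3)*Q(6) + F(5, -5) = 1*(6/(3 + 6²)) + (5 + 5) = 1*(6/(3 + 36)) + 10 = 1*(6/39) + 10 = 1*(6*(1/39)) + 10 = 1*(2/13) + 10 = 2/13 + 10 = 132/13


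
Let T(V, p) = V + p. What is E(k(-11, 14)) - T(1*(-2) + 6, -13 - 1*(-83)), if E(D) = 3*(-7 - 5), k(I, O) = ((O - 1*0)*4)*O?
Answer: -110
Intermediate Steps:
k(I, O) = 4*O² (k(I, O) = ((O + 0)*4)*O = (O*4)*O = (4*O)*O = 4*O²)
E(D) = -36 (E(D) = 3*(-12) = -36)
E(k(-11, 14)) - T(1*(-2) + 6, -13 - 1*(-83)) = -36 - ((1*(-2) + 6) + (-13 - 1*(-83))) = -36 - ((-2 + 6) + (-13 + 83)) = -36 - (4 + 70) = -36 - 1*74 = -36 - 74 = -110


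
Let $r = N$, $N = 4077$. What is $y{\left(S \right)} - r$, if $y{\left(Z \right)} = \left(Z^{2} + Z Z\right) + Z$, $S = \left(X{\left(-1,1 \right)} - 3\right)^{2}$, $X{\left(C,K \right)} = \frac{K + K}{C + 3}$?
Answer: $-4041$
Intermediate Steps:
$r = 4077$
$X{\left(C,K \right)} = \frac{2 K}{3 + C}$
$S = 4$ ($S = \left(2 \cdot 1 \frac{1}{3 - 1} - 3\right)^{2} = \left(2 \cdot 1 \cdot \frac{1}{2} - 3\right)^{2} = \left(1 - 3\right)^{2} = \left(-2\right)^{2} = 4$)
$y{\left(Z \right)} = Z + 2 Z^{2}$ ($y{\left(Z \right)} = \left(Z^{2} + Z^{2}\right) + Z = 2 Z^{2} + Z = Z + 2 Z^{2}$)
$y{\left(S \right)} - r = 4 \left(1 + 2 \cdot 4\right) - 4077 = 4 \left(1 + 8\right) - 4077 = 4 \cdot 9 - 4077 = 36 - 4077 = -4041$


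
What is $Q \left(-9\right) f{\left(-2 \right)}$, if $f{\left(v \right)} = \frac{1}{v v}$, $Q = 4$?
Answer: $-9$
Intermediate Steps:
$f{\left(v \right)} = \frac{1}{v^{2}}$
$Q \left(-9\right) f{\left(-2 \right)} = \frac{4 \left(-9\right)}{4} = \left(-36\right) \frac{1}{4} = -9$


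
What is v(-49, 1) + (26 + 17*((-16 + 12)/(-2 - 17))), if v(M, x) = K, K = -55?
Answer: -483/19 ≈ -25.421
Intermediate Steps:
v(M, x) = -55
v(-49, 1) + (26 + 17*((-16 + 12)/(-2 - 17))) = -55 + (26 + 17*((-16 + 12)/(-2 - 17))) = -55 + (26 + 17*(-4/(-19))) = -55 + (26 + 17*(-4*(-1/19))) = -55 + (26 + 17*(4/19)) = -55 + (26 + 68/19) = -55 + 562/19 = -483/19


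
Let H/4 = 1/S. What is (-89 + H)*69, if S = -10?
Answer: -30843/5 ≈ -6168.6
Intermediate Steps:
H = -2/5 (H = 4/(-10) = 4*(-1/10) = -2/5 ≈ -0.40000)
(-89 + H)*69 = (-89 - 2/5)*69 = -447/5*69 = -30843/5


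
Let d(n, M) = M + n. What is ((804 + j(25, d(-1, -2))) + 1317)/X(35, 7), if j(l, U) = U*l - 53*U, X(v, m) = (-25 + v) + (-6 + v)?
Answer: 735/13 ≈ 56.538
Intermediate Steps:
X(v, m) = -31 + 2*v
j(l, U) = -53*U + U*l
((804 + j(25, d(-1, -2))) + 1317)/X(35, 7) = ((804 + (-2 - 1)*(-53 + 25)) + 1317)/(-31 + 2*35) = ((804 - 3*(-28)) + 1317)/(-31 + 70) = ((804 + 84) + 1317)/39 = (888 + 1317)*(1/39) = 2205*(1/39) = 735/13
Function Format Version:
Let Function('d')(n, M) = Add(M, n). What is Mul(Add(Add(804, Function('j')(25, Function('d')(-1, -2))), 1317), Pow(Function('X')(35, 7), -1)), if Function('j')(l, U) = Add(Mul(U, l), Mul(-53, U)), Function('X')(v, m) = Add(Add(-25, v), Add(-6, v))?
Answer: Rational(735, 13) ≈ 56.538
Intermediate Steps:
Function('X')(v, m) = Add(-31, Mul(2, v))
Function('j')(l, U) = Add(Mul(-53, U), Mul(U, l))
Mul(Add(Add(804, Function('j')(25, Function('d')(-1, -2))), 1317), Pow(Function('X')(35, 7), -1)) = Mul(Add(Add(804, Mul(Add(-2, -1), Add(-53, 25))), 1317), Pow(Add(-31, Mul(2, 35)), -1)) = Mul(Add(Add(804, Mul(-3, -28)), 1317), Pow(Add(-31, 70), -1)) = Mul(Add(Add(804, 84), 1317), Pow(39, -1)) = Mul(Add(888, 1317), Rational(1, 39)) = Mul(2205, Rational(1, 39)) = Rational(735, 13)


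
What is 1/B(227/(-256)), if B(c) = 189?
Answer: 1/189 ≈ 0.0052910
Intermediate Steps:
1/B(227/(-256)) = 1/189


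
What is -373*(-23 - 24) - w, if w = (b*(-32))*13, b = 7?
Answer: 20443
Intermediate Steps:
w = -2912 (w = (7*(-32))*13 = -224*13 = -2912)
-373*(-23 - 24) - w = -373*(-23 - 24) - 1*(-2912) = -373*(-47) + 2912 = 17531 + 2912 = 20443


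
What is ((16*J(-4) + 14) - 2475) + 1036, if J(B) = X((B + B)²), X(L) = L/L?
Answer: -1409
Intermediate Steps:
X(L) = 1
J(B) = 1
((16*J(-4) + 14) - 2475) + 1036 = ((16*1 + 14) - 2475) + 1036 = ((16 + 14) - 2475) + 1036 = (30 - 2475) + 1036 = -2445 + 1036 = -1409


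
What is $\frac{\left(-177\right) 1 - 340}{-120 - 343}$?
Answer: $\frac{517}{463} \approx 1.1166$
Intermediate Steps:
$\frac{\left(-177\right) 1 - 340}{-120 - 343} = \frac{-177 - 340}{-463} = \left(-517\right) \left(- \frac{1}{463}\right) = \frac{517}{463}$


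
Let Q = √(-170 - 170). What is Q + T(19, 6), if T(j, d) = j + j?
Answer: 38 + 2*I*√85 ≈ 38.0 + 18.439*I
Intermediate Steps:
Q = 2*I*√85 (Q = √(-340) = 2*I*√85 ≈ 18.439*I)
T(j, d) = 2*j
Q + T(19, 6) = 2*I*√85 + 2*19 = 2*I*√85 + 38 = 38 + 2*I*√85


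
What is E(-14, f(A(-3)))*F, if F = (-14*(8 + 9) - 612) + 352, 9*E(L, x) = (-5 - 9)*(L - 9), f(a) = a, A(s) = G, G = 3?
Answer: -53452/3 ≈ -17817.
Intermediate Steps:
A(s) = 3
E(L, x) = 14 - 14*L/9 (E(L, x) = ((-5 - 9)*(L - 9))/9 = (-14*(-9 + L))/9 = (126 - 14*L)/9 = 14 - 14*L/9)
F = -498 (F = (-14*17 - 612) + 352 = (-238 - 612) + 352 = -850 + 352 = -498)
E(-14, f(A(-3)))*F = (14 - 14/9*(-14))*(-498) = (14 + 196/9)*(-498) = (322/9)*(-498) = -53452/3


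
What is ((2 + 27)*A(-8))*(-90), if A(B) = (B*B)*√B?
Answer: -334080*I*√2 ≈ -4.7246e+5*I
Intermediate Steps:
A(B) = B^(5/2) (A(B) = B²*√B = B^(5/2))
((2 + 27)*A(-8))*(-90) = ((2 + 27)*(-8)^(5/2))*(-90) = (29*(128*I*√2))*(-90) = (3712*I*√2)*(-90) = -334080*I*√2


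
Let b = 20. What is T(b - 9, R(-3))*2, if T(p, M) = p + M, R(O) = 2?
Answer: 26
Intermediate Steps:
T(p, M) = M + p
T(b - 9, R(-3))*2 = (2 + (20 - 9))*2 = (2 + 11)*2 = 13*2 = 26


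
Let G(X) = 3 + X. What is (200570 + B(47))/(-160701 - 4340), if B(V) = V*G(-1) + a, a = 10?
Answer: -200674/165041 ≈ -1.2159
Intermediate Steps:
B(V) = 10 + 2*V (B(V) = V*(3 - 1) + 10 = V*2 + 10 = 2*V + 10 = 10 + 2*V)
(200570 + B(47))/(-160701 - 4340) = (200570 + (10 + 2*47))/(-160701 - 4340) = (200570 + (10 + 94))/(-165041) = (200570 + 104)*(-1/165041) = 200674*(-1/165041) = -200674/165041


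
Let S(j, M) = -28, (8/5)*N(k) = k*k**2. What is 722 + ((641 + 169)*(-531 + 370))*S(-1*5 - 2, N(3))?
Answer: 3652202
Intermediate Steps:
N(k) = 5*k**3/8 (N(k) = 5*(k*k**2)/8 = 5*k**3/8)
722 + ((641 + 169)*(-531 + 370))*S(-1*5 - 2, N(3)) = 722 + ((641 + 169)*(-531 + 370))*(-28) = 722 + (810*(-161))*(-28) = 722 - 130410*(-28) = 722 + 3651480 = 3652202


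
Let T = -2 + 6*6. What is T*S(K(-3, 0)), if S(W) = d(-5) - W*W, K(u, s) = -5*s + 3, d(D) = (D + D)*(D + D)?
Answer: 3094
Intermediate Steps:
T = 34 (T = -2 + 36 = 34)
d(D) = 4*D² (d(D) = (2*D)*(2*D) = 4*D²)
K(u, s) = 3 - 5*s
S(W) = 100 - W² (S(W) = 4*(-5)² - W*W = 4*25 - W² = 100 - W²)
T*S(K(-3, 0)) = 34*(100 - (3 - 5*0)²) = 34*(100 - (3 + 0)²) = 34*(100 - 1*3²) = 34*(100 - 1*9) = 34*(100 - 9) = 34*91 = 3094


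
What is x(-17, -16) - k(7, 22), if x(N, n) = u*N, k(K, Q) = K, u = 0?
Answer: -7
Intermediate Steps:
x(N, n) = 0 (x(N, n) = 0*N = 0)
x(-17, -16) - k(7, 22) = 0 - 1*7 = 0 - 7 = -7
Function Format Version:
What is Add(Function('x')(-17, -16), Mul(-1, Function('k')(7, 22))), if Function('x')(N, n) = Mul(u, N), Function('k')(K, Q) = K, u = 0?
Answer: -7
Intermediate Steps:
Function('x')(N, n) = 0 (Function('x')(N, n) = Mul(0, N) = 0)
Add(Function('x')(-17, -16), Mul(-1, Function('k')(7, 22))) = Add(0, Mul(-1, 7)) = Add(0, -7) = -7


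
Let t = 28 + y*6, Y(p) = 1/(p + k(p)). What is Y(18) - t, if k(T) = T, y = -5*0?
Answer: -1007/36 ≈ -27.972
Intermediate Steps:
y = 0
Y(p) = 1/(2*p) (Y(p) = 1/(p + p) = 1/(2*p))
t = 28 (t = 28 + 0*6 = 28 + 0 = 28)
Y(18) - t = (½)/18 - 1*28 = (½)*(1/18) - 28 = 1/36 - 28 = -1007/36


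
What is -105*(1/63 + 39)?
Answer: -12290/3 ≈ -4096.7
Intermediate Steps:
-105*(1/63 + 39) = -105*2458/63 = -12290/3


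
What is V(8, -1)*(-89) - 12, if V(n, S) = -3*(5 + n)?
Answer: 3459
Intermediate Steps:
V(n, S) = -15 - 3*n
V(8, -1)*(-89) - 12 = (-15 - 3*8)*(-89) - 12 = (-15 - 24)*(-89) - 12 = -39*(-89) - 12 = 3471 - 12 = 3459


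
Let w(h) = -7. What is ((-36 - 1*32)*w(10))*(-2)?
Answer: -952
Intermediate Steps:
((-36 - 1*32)*w(10))*(-2) = ((-36 - 1*32)*(-7))*(-2) = ((-36 - 32)*(-7))*(-2) = -68*(-7)*(-2) = 476*(-2) = -952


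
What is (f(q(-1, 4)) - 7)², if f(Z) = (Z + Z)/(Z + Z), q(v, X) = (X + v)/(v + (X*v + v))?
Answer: 36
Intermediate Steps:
q(v, X) = (X + v)/(2*v + X*v) (q(v, X) = (X + v)/(v + (v + X*v)) = (X + v)/(2*v + X*v))
f(Z) = 1 (f(Z) = (2*Z)/((2*Z)) = (2*Z)*(1/(2*Z)) = 1)
(f(q(-1, 4)) - 7)² = (1 - 7)² = (-6)² = 36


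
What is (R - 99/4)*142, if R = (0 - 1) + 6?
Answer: -5609/2 ≈ -2804.5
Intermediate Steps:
R = 5 (R = -1 + 6 = 5)
(R - 99/4)*142 = (5 - 99/4)*142 = -79/4*142 = -5609/2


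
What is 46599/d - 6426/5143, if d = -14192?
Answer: -330856449/72989456 ≈ -4.5329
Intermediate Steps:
46599/d - 6426/5143 = 46599/(-14192) - 6426/5143 = 46599*(-1/14192) - 6426*1/5143 = -46599/14192 - 6426/5143 = -330856449/72989456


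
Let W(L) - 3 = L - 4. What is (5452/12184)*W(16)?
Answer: 20445/3046 ≈ 6.7121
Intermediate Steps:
W(L) = -1 + L (W(L) = 3 + (L - 4) = 3 + (-4 + L) = -1 + L)
(5452/12184)*W(16) = (5452/12184)*(-1 + 16) = (5452*(1/12184))*15 = (1363/3046)*15 = 20445/3046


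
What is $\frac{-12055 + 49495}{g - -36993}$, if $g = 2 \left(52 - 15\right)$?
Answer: $\frac{37440}{37067} \approx 1.0101$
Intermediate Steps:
$g = 74$ ($g = 2 \cdot 37 = 74$)
$\frac{-12055 + 49495}{g - -36993} = \frac{-12055 + 49495}{74 - -36993} = \frac{37440}{74 + 36993} = \frac{37440}{37067}$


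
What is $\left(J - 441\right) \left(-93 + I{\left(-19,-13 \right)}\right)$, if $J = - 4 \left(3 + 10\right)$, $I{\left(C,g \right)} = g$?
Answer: $52258$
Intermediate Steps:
$J = -52$ ($J = \left(-4\right) 13 = -52$)
$\left(J - 441\right) \left(-93 + I{\left(-19,-13 \right)}\right) = \left(-52 - 441\right) \left(-93 - 13\right) = \left(-493\right) \left(-106\right) = 52258$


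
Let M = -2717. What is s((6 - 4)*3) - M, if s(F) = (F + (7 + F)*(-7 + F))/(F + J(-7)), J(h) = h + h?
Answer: 21743/8 ≈ 2717.9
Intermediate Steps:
J(h) = 2*h
s(F) = (F + (-7 + F)*(7 + F))/(-14 + F) (s(F) = (F + (7 + F)*(-7 + F))/(F + 2*(-7)) = (F + (-7 + F)*(7 + F))/(F - 14) = (F + (-7 + F)*(7 + F))/(-14 + F))
s((6 - 4)*3) - M = (-49 + (6 - 4)*3 + ((6 - 4)*3)²)/(-14 + (6 - 4)*3) - 1*(-2717) = (-49 + 2*3 + (2*3)²)/(-14 + 2*3) + 2717 = (-49 + 6 + 6²)/(-14 + 6) + 2717 = (-49 + 6 + 36)/(-8) + 2717 = -⅛*(-7) + 2717 = 7/8 + 2717 = 21743/8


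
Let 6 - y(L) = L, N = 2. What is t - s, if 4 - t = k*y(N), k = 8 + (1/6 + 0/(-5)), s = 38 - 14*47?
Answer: 1774/3 ≈ 591.33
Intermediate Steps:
y(L) = 6 - L
s = -620 (s = 38 - 658 = -620)
k = 49/6 (k = 8 + (1*(⅙) + 0*(-⅕)) = 8 + (⅙ + 0) = 8 + ⅙ = 49/6 ≈ 8.1667)
t = -86/3 (t = 4 - 49*(6 - 1*2)/6 = 4 - 49*(6 - 2)/6 = 4 - 49*4/6 = 4 - 1*98/3 = 4 - 98/3 = -86/3 ≈ -28.667)
t - s = -86/3 - 1*(-620) = -86/3 + 620 = 1774/3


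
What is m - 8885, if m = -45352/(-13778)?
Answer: -61186089/6889 ≈ -8881.7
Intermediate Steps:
m = 22676/6889 (m = -45352*(-1/13778) = 22676/6889 ≈ 3.2916)
m - 8885 = 22676/6889 - 8885 = -61186089/6889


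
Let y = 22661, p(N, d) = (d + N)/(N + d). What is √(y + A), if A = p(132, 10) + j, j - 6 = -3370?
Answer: √19298 ≈ 138.92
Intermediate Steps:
p(N, d) = 1 (p(N, d) = (N + d)/(N + d) = 1)
j = -3364 (j = 6 - 3370 = -3364)
A = -3363 (A = 1 - 3364 = -3363)
√(y + A) = √(22661 - 3363) = √19298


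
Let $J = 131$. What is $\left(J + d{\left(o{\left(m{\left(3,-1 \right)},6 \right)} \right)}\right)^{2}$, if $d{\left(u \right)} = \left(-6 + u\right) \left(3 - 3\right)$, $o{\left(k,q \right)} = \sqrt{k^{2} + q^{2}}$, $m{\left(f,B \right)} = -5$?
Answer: $17161$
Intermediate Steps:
$d{\left(u \right)} = 0$ ($d{\left(u \right)} = \left(-6 + u\right) 0 = 0$)
$\left(J + d{\left(o{\left(m{\left(3,-1 \right)},6 \right)} \right)}\right)^{2} = \left(131 + 0\right)^{2} = 131^{2} = 17161$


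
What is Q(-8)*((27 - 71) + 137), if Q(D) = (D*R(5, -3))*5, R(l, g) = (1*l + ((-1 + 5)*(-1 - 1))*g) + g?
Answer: -96720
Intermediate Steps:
R(l, g) = l - 7*g (R(l, g) = (l + (4*(-2))*g) + g = (l - 8*g) + g = l - 7*g)
Q(D) = 130*D (Q(D) = (D*(5 - 7*(-3)))*5 = (D*(5 + 21))*5 = (D*26)*5 = (26*D)*5 = 130*D)
Q(-8)*((27 - 71) + 137) = (130*(-8))*((27 - 71) + 137) = -1040*(-44 + 137) = -1040*93 = -96720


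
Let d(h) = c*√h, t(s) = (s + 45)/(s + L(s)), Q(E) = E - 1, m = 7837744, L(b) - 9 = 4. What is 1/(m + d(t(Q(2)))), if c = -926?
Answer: 13716052/107502899336201 + 463*√161/215005798672402 ≈ 1.2762e-7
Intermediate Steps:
L(b) = 13 (L(b) = 9 + 4 = 13)
Q(E) = -1 + E
t(s) = (45 + s)/(13 + s) (t(s) = (s + 45)/(s + 13) = (45 + s)/(13 + s))
d(h) = -926*√h
1/(m + d(t(Q(2)))) = 1/(7837744 - 926*√(45 + (-1 + 2))/√(13 + (-1 + 2))) = 1/(7837744 - 926*√(45 + 1)/√(13 + 1)) = 1/(7837744 - 926*√161/7)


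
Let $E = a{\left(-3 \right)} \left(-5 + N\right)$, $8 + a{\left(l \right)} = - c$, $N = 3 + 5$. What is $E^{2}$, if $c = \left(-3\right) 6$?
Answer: $900$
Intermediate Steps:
$c = -18$
$N = 8$
$a{\left(l \right)} = 10$ ($a{\left(l \right)} = -8 - -18 = -8 + 18 = 10$)
$E = 30$ ($E = 10 \left(-5 + 8\right) = 10 \cdot 3 = 30$)
$E^{2} = 30^{2} = 900$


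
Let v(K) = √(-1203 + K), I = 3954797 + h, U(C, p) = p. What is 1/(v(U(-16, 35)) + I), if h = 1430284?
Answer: 5385081/28999097377729 - 4*I*√73/28999097377729 ≈ 1.857e-7 - 1.1785e-12*I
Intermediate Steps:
I = 5385081 (I = 3954797 + 1430284 = 5385081)
1/(v(U(-16, 35)) + I) = 1/(√(-1203 + 35) + 5385081) = 1/(√(-1168) + 5385081) = 1/(4*I*√73 + 5385081) = 1/(5385081 + 4*I*√73)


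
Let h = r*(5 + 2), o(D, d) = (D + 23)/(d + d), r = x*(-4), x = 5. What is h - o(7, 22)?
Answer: -3095/22 ≈ -140.68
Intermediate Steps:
r = -20 (r = 5*(-4) = -20)
o(D, d) = (23 + D)/(2*d) (o(D, d) = (23 + D)/((2*d)) = (23 + D)*(1/(2*d)) = (23 + D)/(2*d))
h = -140 (h = -20*(5 + 2) = -20*7 = -140)
h - o(7, 22) = -140 - (23 + 7)/(2*22) = -140 - 30/(2*22) = -140 - 1*15/22 = -140 - 15/22 = -3095/22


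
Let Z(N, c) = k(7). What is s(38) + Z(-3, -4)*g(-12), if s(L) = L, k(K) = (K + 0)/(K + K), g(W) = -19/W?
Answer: 931/24 ≈ 38.792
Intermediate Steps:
k(K) = 1/2 (k(K) = K/((2*K)) = K*(1/(2*K)) = 1/2)
Z(N, c) = 1/2
s(38) + Z(-3, -4)*g(-12) = 38 + (-19/(-12))/2 = 38 + (-19*(-1/12))/2 = 38 + (1/2)*(19/12) = 38 + 19/24 = 931/24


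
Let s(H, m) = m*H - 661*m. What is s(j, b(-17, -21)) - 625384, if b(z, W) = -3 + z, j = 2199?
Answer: -656144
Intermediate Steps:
s(H, m) = -661*m + H*m (s(H, m) = H*m - 661*m = -661*m + H*m)
s(j, b(-17, -21)) - 625384 = (-3 - 17)*(-661 + 2199) - 625384 = -20*1538 - 625384 = -30760 - 625384 = -656144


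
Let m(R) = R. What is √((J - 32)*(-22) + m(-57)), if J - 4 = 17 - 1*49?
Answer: √1263 ≈ 35.539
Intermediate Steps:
J = -28 (J = 4 + (17 - 1*49) = 4 + (17 - 49) = 4 - 32 = -28)
√((J - 32)*(-22) + m(-57)) = √((-28 - 32)*(-22) - 57) = √(-60*(-22) - 57) = √(1320 - 57) = √1263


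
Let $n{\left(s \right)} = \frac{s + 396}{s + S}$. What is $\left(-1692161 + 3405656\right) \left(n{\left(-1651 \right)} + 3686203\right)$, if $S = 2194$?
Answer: $\frac{1143247847304710}{181} \approx 6.3163 \cdot 10^{12}$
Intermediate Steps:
$n{\left(s \right)} = \frac{396 + s}{2194 + s}$ ($n{\left(s \right)} = \frac{s + 396}{s + 2194} = \frac{396 + s}{2194 + s}$)
$\left(-1692161 + 3405656\right) \left(n{\left(-1651 \right)} + 3686203\right) = \left(-1692161 + 3405656\right) \left(\frac{396 - 1651}{2194 - 1651} + 3686203\right) = 1713495 \left(\frac{1}{543} \left(-1255\right) + 3686203\right) = 1713495 \left(- \frac{1255}{543} + 3686203\right) = 1713495 \cdot \frac{2001606974}{543} = \frac{1143247847304710}{181}$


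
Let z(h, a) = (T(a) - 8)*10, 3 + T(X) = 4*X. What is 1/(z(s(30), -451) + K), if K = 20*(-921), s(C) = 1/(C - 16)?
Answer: -1/36570 ≈ -2.7345e-5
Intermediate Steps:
T(X) = -3 + 4*X
s(C) = 1/(-16 + C)
z(h, a) = -110 + 40*a (z(h, a) = ((-3 + 4*a) - 8)*10 = (-11 + 4*a)*10 = -110 + 40*a)
K = -18420
1/(z(s(30), -451) + K) = 1/((-110 + 40*(-451)) - 18420) = 1/((-110 - 18040) - 18420) = 1/(-18150 - 18420) = 1/(-36570) = -1/36570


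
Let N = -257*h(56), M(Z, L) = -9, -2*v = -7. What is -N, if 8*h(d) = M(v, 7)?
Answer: -2313/8 ≈ -289.13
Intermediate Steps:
v = 7/2 (v = -1/2*(-7) = 7/2 ≈ 3.5000)
h(d) = -9/8 (h(d) = (1/8)*(-9) = -9/8)
N = 2313/8 (N = -257*(-9/8) = 2313/8 ≈ 289.13)
-N = -1*2313/8 = -2313/8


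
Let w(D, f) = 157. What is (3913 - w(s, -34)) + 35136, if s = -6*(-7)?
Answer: 38892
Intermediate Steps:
s = 42
(3913 - w(s, -34)) + 35136 = (3913 - 1*157) + 35136 = (3913 - 157) + 35136 = 3756 + 35136 = 38892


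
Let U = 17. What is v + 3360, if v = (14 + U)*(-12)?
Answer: 2988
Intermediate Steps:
v = -372 (v = (14 + 17)*(-12) = 31*(-12) = -372)
v + 3360 = -372 + 3360 = 2988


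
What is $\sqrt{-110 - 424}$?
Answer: $i \sqrt{534} \approx 23.108 i$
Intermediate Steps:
$\sqrt{-110 - 424} = \sqrt{-534} = i \sqrt{534}$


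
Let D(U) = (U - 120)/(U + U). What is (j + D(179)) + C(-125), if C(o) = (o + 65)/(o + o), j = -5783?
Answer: -51754227/8950 ≈ -5782.6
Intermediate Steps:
C(o) = (65 + o)/(2*o) (C(o) = (65 + o)/((2*o)) = (65 + o)*(1/(2*o)) = (65 + o)/(2*o))
D(U) = (-120 + U)/(2*U) (D(U) = (-120 + U)/((2*U)) = (-120 + U)*(1/(2*U)) = (-120 + U)/(2*U))
(j + D(179)) + C(-125) = (-5783 + (1/2)*(-120 + 179)/179) + (1/2)*(65 - 125)/(-125) = (-5783 + (1/2)*(1/179)*59) + (1/2)*(-1/125)*(-60) = (-5783 + 59/358) + 6/25 = -2070255/358 + 6/25 = -51754227/8950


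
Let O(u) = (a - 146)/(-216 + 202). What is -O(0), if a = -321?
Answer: -467/14 ≈ -33.357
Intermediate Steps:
O(u) = 467/14 (O(u) = (-321 - 146)/(-216 + 202) = -467/(-14) = -467*(-1/14) = 467/14)
-O(0) = -1*467/14 = -467/14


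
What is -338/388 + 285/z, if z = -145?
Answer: -15959/5626 ≈ -2.8367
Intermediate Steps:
-338/388 + 285/z = -338/388 + 285/(-145) = -338*1/388 + 285*(-1/145) = -169/194 - 57/29 = -15959/5626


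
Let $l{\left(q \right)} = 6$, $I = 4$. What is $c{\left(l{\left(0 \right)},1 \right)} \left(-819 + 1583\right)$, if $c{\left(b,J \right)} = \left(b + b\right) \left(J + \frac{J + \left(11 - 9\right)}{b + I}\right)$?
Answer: $\frac{59592}{5} \approx 11918.0$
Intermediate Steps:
$c{\left(b,J \right)} = 2 b \left(J + \frac{2 + J}{4 + b}\right)$ ($c{\left(b,J \right)} = \left(b + b\right) \left(J + \frac{J + \left(11 - 9\right)}{b + 4}\right) = 2 b \left(J + \frac{J + 2}{4 + b}\right) = 2 b \left(J + \frac{2 + J}{4 + b}\right)$)
$c{\left(l{\left(0 \right)},1 \right)} \left(-819 + 1583\right) = 2 \cdot 6 \frac{1}{4 + 6} \left(2 + 5 \cdot 1 + 1 \cdot 6\right) \left(-819 + 1583\right) = 2 \cdot 6 \cdot \frac{1}{10} \left(2 + 5 + 6\right) 764 = 2 \cdot 6 \cdot \frac{1}{10} \cdot 13 \cdot 764 = \frac{78}{5} \cdot 764 = \frac{59592}{5}$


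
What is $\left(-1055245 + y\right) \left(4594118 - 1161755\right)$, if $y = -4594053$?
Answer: $-19390441431174$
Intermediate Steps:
$\left(-1055245 + y\right) \left(4594118 - 1161755\right) = \left(-1055245 - 4594053\right) \left(4594118 - 1161755\right) = \left(-5649298\right) 3432363 = -19390441431174$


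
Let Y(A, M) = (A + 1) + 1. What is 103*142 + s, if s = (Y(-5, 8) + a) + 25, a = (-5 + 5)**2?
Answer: 14648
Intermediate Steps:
Y(A, M) = 2 + A (Y(A, M) = (1 + A) + 1 = 2 + A)
a = 0 (a = 0**2 = 0)
s = 22 (s = ((2 - 5) + 0) + 25 = (-3 + 0) + 25 = -3 + 25 = 22)
103*142 + s = 103*142 + 22 = 14626 + 22 = 14648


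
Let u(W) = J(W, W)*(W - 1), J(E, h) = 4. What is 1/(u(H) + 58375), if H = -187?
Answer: 1/57623 ≈ 1.7354e-5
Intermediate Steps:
u(W) = -4 + 4*W (u(W) = 4*(W - 1) = 4*(-1 + W) = -4 + 4*W)
1/(u(H) + 58375) = 1/((-4 + 4*(-187)) + 58375) = 1/((-4 - 748) + 58375) = 1/(-752 + 58375) = 1/57623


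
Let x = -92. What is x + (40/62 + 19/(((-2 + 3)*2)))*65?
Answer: 35181/62 ≈ 567.44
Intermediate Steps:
x + (40/62 + 19/(((-2 + 3)*2)))*65 = -92 + (40/62 + 19/(((-2 + 3)*2)))*65 = -92 + (40*(1/62) + 19/((1*2)))*65 = -92 + (20/31 + 19/2)*65 = -92 + (629/62)*65 = -92 + 40885/62 = 35181/62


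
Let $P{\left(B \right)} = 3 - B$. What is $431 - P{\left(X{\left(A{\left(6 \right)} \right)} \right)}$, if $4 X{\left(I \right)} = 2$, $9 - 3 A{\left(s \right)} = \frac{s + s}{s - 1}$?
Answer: $\frac{857}{2} \approx 428.5$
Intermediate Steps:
$A{\left(s \right)} = 3 - \frac{2 s}{3 \left(-1 + s\right)}$ ($A{\left(s \right)} = 3 - \frac{\left(s + s\right) \frac{1}{s - 1}}{3} = 3 - \frac{2 s \frac{1}{-1 + s}}{3} = 3 - \frac{2 s}{3 \left(-1 + s\right)}$)
$X{\left(I \right)} = \frac{1}{2}$ ($X{\left(I \right)} = \frac{1}{4} \cdot 2 = \frac{1}{2}$)
$431 - P{\left(X{\left(A{\left(6 \right)} \right)} \right)} = 431 - \left(3 - \frac{1}{2}\right) = 431 - \frac{5}{2} = \frac{857}{2}$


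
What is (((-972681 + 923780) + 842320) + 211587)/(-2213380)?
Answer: -502503/1106690 ≈ -0.45406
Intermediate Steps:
(((-972681 + 923780) + 842320) + 211587)/(-2213380) = ((-48901 + 842320) + 211587)*(-1/2213380) = (793419 + 211587)*(-1/2213380) = 1005006*(-1/2213380) = -502503/1106690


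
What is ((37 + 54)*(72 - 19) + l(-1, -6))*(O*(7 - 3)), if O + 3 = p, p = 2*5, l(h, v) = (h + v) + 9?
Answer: 135100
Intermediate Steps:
l(h, v) = 9 + h + v
p = 10
O = 7 (O = -3 + 10 = 7)
((37 + 54)*(72 - 19) + l(-1, -6))*(O*(7 - 3)) = ((37 + 54)*(72 - 19) + (9 - 1 - 6))*(7*(7 - 3)) = (91*53 + 2)*(7*4) = (4823 + 2)*28 = 4825*28 = 135100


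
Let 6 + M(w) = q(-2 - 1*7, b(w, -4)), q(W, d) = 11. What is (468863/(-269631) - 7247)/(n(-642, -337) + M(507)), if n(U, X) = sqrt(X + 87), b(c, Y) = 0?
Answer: -390896944/2965941 + 390896944*I*sqrt(10)/2965941 ≈ -131.8 + 416.77*I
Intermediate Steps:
M(w) = 5 (M(w) = -6 + 11 = 5)
n(U, X) = sqrt(87 + X)
(468863/(-269631) - 7247)/(n(-642, -337) + M(507)) = (468863/(-269631) - 7247)/(sqrt(87 - 337) + 5) = (468863*(-1/269631) - 7247)/(sqrt(-250) + 5) = (-468863/269631 - 7247)/(5*I*sqrt(10) + 5) = -1954484720/(269631*(5 + 5*I*sqrt(10)))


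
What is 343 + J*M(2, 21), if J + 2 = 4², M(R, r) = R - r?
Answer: 77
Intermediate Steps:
J = 14 (J = -2 + 4² = -2 + 16 = 14)
343 + J*M(2, 21) = 343 + 14*(2 - 1*21) = 343 + 14*(2 - 21) = 343 + 14*(-19) = 343 - 266 = 77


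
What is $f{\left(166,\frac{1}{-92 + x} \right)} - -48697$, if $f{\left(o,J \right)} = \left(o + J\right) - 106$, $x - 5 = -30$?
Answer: $\frac{5704568}{117} \approx 48757.0$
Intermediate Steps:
$x = -25$ ($x = 5 - 30 = -25$)
$f{\left(o,J \right)} = -106 + J + o$ ($f{\left(o,J \right)} = \left(J + o\right) - 106 = -106 + J + o$)
$f{\left(166,\frac{1}{-92 + x} \right)} - -48697 = \left(-106 + \frac{1}{-92 - 25} + 166\right) - -48697 = \left(-106 + \frac{1}{-117} + 166\right) + 48697 = \left(-106 - \frac{1}{117} + 166\right) + 48697 = \frac{7019}{117} + 48697 = \frac{5704568}{117}$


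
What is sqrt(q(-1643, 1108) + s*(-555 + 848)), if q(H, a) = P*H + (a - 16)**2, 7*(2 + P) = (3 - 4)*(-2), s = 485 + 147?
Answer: 2*sqrt(16910593)/7 ≈ 1174.9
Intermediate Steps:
s = 632
P = -12/7 (P = -2 + ((3 - 4)*(-2))/7 = -2 + (-1*(-2))/7 = -2 + (1/7)*2 = -2 + 2/7 = -12/7 ≈ -1.7143)
q(H, a) = (-16 + a)**2 - 12*H/7 (q(H, a) = -12*H/7 + (a - 16)**2 = -12*H/7 + (-16 + a)**2 = (-16 + a)**2 - 12*H/7)
sqrt(q(-1643, 1108) + s*(-555 + 848)) = sqrt(((-16 + 1108)**2 - 12/7*(-1643)) + 632*(-555 + 848)) = sqrt((1092**2 + 19716/7) + 632*293) = sqrt((1192464 + 19716/7) + 185176) = sqrt(8366964/7 + 185176) = sqrt(9663196/7) = 2*sqrt(16910593)/7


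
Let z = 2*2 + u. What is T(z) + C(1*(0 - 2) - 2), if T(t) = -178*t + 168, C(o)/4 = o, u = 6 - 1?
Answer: -1450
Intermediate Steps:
u = 5
C(o) = 4*o
z = 9 (z = 2*2 + 5 = 4 + 5 = 9)
T(t) = 168 - 178*t
T(z) + C(1*(0 - 2) - 2) = (168 - 178*9) + 4*(1*(0 - 2) - 2) = (168 - 1602) + 4*(1*(-2) - 2) = -1434 + 4*(-2 - 2) = -1434 + 4*(-4) = -1434 - 16 = -1450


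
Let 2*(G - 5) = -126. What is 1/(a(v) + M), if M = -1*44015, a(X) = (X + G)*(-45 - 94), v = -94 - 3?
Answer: -1/22470 ≈ -4.4504e-5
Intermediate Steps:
G = -58 (G = 5 + (½)*(-126) = 5 - 63 = -58)
v = -97
a(X) = 8062 - 139*X (a(X) = (X - 58)*(-45 - 94) = (-58 + X)*(-139) = 8062 - 139*X)
M = -44015
1/(a(v) + M) = 1/((8062 - 139*(-97)) - 44015) = 1/((8062 + 13483) - 44015) = 1/(21545 - 44015) = 1/(-22470) = -1/22470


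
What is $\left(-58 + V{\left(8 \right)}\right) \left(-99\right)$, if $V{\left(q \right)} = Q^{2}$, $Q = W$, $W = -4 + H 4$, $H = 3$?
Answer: $-594$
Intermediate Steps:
$W = 8$ ($W = -4 + 3 \cdot 4 = -4 + 12 = 8$)
$Q = 8$
$V{\left(q \right)} = 64$ ($V{\left(q \right)} = 8^{2} = 64$)
$\left(-58 + V{\left(8 \right)}\right) \left(-99\right) = \left(-58 + 64\right) \left(-99\right) = 6 \left(-99\right) = -594$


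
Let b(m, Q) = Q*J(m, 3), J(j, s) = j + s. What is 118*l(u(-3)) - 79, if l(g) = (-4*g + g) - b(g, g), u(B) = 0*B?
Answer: -79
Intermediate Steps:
u(B) = 0
b(m, Q) = Q*(3 + m) (b(m, Q) = Q*(m + 3) = Q*(3 + m))
l(g) = -3*g - g*(3 + g) (l(g) = (-4*g + g) - g*(3 + g) = -3*g - g*(3 + g))
118*l(u(-3)) - 79 = 118*(0*(-6 - 1*0)) - 79 = 118*(0*(-6 + 0)) - 79 = 118*(0*(-6)) - 79 = 118*0 - 79 = 0 - 79 = -79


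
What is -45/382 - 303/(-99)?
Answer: 37097/12606 ≈ 2.9428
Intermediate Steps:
-45/382 - 303/(-99) = -45*1/382 - 303*(-1/99) = -45/382 + 101/33 = 37097/12606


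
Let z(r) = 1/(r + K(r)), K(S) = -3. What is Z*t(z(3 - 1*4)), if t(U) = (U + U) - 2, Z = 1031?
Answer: -5155/2 ≈ -2577.5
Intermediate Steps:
z(r) = 1/(-3 + r) (z(r) = 1/(r - 3) = 1/(-3 + r))
t(U) = -2 + 2*U (t(U) = 2*U - 2 = -2 + 2*U)
Z*t(z(3 - 1*4)) = 1031*(-2 + 2/(-3 + (3 - 1*4))) = 1031*(-2 + 2/(-3 + (3 - 4))) = 1031*(-2 + 2/(-3 - 1)) = 1031*(-2 + 2/(-4)) = 1031*(-2 + 2*(-¼)) = 1031*(-2 - ½) = 1031*(-5/2) = -5155/2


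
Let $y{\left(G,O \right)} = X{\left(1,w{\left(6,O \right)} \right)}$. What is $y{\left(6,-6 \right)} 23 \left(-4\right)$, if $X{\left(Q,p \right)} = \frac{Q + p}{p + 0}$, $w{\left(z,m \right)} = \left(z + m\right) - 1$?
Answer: $0$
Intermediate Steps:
$w{\left(z,m \right)} = -1 + m + z$ ($w{\left(z,m \right)} = \left(m + z\right) - 1 = -1 + m + z$)
$X{\left(Q,p \right)} = \frac{Q + p}{p}$
$y{\left(G,O \right)} = \frac{6 + O}{5 + O}$ ($y{\left(G,O \right)} = \frac{1 + \left(-1 + O + 6\right)}{-1 + O + 6} = \frac{1 + \left(5 + O\right)}{5 + O} = \frac{6 + O}{5 + O}$)
$y{\left(6,-6 \right)} 23 \left(-4\right) = \frac{6 - 6}{5 - 6} \cdot 23 \left(-4\right) = \frac{1}{-1} \cdot 0 \cdot 23 \left(-4\right) = \left(-1\right) 0 \cdot 23 \left(-4\right) = 0 \cdot 23 \left(-4\right) = 0 \left(-4\right) = 0$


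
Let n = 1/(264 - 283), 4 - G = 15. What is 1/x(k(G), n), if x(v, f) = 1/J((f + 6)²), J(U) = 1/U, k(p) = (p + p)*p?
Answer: 361/12769 ≈ 0.028272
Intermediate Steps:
G = -11 (G = 4 - 1*15 = 4 - 15 = -11)
k(p) = 2*p² (k(p) = (2*p)*p = 2*p²)
n = -1/19 (n = 1/(-19) = -1/19 ≈ -0.052632)
x(v, f) = (6 + f)² (x(v, f) = 1/(1/((f + 6)²)) = 1/(1/((6 + f)²)) = 1/((6 + f)⁻²) = (6 + f)²)
1/x(k(G), n) = 1/((6 - 1/19)²) = 1/((113/19)²) = 1/(12769/361) = 361/12769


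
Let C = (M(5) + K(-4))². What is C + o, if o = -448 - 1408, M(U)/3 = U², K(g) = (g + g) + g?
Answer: 2113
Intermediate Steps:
K(g) = 3*g (K(g) = 2*g + g = 3*g)
M(U) = 3*U²
C = 3969 (C = (3*5² + 3*(-4))² = (3*25 - 12)² = (75 - 12)² = 63² = 3969)
o = -1856
C + o = 3969 - 1856 = 2113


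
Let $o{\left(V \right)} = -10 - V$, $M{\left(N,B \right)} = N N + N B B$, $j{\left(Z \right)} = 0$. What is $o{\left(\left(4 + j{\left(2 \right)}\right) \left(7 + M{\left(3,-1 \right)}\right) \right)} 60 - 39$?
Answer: $-5199$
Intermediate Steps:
$M{\left(N,B \right)} = N^{2} + N B^{2}$ ($M{\left(N,B \right)} = N^{2} + B N B = N^{2} + N B^{2}$)
$o{\left(\left(4 + j{\left(2 \right)}\right) \left(7 + M{\left(3,-1 \right)}\right) \right)} 60 - 39 = \left(-10 - \left(4 + 0\right) \left(7 + 3 \left(3 + \left(-1\right)^{2}\right)\right)\right) 60 - 39 = \left(-10 - 4 \left(7 + 3 \left(3 + 1\right)\right)\right) 60 - 39 = \left(-10 - 4 \left(7 + 3 \cdot 4\right)\right) 60 - 39 = \left(-10 - 4 \left(7 + 12\right)\right) 60 - 39 = \left(-10 - 4 \cdot 19\right) 60 - 39 = \left(-10 - 76\right) 60 - 39 = \left(-86\right) 60 - 39 = -5160 - 39 = -5199$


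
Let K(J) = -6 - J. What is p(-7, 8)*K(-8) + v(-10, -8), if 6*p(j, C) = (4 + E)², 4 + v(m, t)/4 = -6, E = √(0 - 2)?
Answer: -106/3 + 8*I*√2/3 ≈ -35.333 + 3.7712*I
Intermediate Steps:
E = I*√2 (E = √(-2) = I*√2 ≈ 1.4142*I)
v(m, t) = -40 (v(m, t) = -16 + 4*(-6) = -16 - 24 = -40)
p(j, C) = (4 + I*√2)²/6
p(-7, 8)*K(-8) + v(-10, -8) = ((4 + I*√2)²/6)*(-6 - 1*(-8)) - 40 = ((4 + I*√2)²/6)*(-6 + 8) - 40 = ((4 + I*√2)²/6)*2 - 40 = (4 + I*√2)²/3 - 40 = -40 + (4 + I*√2)²/3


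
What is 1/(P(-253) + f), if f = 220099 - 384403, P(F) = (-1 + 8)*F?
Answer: -1/166075 ≈ -6.0214e-6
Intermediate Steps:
P(F) = 7*F
f = -164304
1/(P(-253) + f) = 1/(7*(-253) - 164304) = 1/(-1771 - 164304) = 1/(-166075) = -1/166075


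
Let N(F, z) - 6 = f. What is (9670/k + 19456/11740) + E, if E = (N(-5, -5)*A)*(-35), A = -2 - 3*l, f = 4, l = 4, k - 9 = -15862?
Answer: 228038647042/46528555 ≈ 4901.0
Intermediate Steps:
k = -15853 (k = 9 - 15862 = -15853)
N(F, z) = 10 (N(F, z) = 6 + 4 = 10)
A = -14 (A = -2 - 3*4 = -2 - 12 = -14)
E = 4900 (E = (10*(-14))*(-35) = -140*(-35) = 4900)
(9670/k + 19456/11740) + E = (9670/(-15853) + 19456/11740) + 4900 = (9670*(-1/15853) + 19456*(1/11740)) + 4900 = (-9670/15853 + 4864/2935) + 4900 = 48727542/46528555 + 4900 = 228038647042/46528555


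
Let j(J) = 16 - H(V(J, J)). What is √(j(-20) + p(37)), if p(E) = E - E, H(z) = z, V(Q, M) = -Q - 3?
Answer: I ≈ 1.0*I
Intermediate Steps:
V(Q, M) = -3 - Q
j(J) = 19 + J (j(J) = 16 - (-3 - J) = 16 + (3 + J) = 19 + J)
p(E) = 0
√(j(-20) + p(37)) = √((19 - 20) + 0) = √(-1 + 0) = √(-1) = I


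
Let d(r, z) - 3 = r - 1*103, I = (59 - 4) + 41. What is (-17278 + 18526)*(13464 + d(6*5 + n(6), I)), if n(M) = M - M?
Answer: 16715712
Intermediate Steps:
n(M) = 0
I = 96 (I = 55 + 41 = 96)
d(r, z) = -100 + r (d(r, z) = 3 + (r - 1*103) = 3 + (r - 103) = 3 + (-103 + r) = -100 + r)
(-17278 + 18526)*(13464 + d(6*5 + n(6), I)) = (-17278 + 18526)*(13464 + (-100 + (6*5 + 0))) = 1248*(13464 + (-100 + (30 + 0))) = 1248*(13464 + (-100 + 30)) = 1248*(13464 - 70) = 1248*13394 = 16715712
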